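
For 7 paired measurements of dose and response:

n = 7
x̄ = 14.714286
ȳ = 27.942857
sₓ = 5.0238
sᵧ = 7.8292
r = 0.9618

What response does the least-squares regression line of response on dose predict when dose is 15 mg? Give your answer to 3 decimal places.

b = r · sᵧ/sₓ = 0.9618 · 7.8292/5.0238 = 1.498890
a = ȳ − b·x̄ = 27.942857 − 1.498890·14.714286 = 5.887758
ŷ(15) = a + b·15 = 5.887758 + 1.498890·15 = 28.371111

28.371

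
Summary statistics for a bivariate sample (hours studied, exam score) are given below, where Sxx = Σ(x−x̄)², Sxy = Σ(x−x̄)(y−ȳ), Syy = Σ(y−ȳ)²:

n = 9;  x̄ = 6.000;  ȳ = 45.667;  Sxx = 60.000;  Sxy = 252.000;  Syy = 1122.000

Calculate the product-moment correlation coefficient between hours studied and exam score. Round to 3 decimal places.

r = Sxy/√(Sxx·Syy) = 252/√(67320) = 252/259.460980 = 0.971244

0.971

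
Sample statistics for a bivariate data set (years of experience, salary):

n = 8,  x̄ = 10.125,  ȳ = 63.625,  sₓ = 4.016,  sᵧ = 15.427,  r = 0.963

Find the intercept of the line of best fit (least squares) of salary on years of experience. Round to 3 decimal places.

b = r · sᵧ/sₓ = 0.963 · 15.427/4.016 = 3.699253
a = ȳ − b·x̄ = 63.625 − 3.699253·10.125 = 26.170061

26.170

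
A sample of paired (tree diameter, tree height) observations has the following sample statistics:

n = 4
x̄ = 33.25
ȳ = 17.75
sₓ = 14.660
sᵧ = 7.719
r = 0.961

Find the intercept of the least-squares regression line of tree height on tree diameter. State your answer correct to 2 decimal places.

b = r · sᵧ/sₓ = 0.961 · 7.719/14.66 = 0.506000
a = ȳ − b·x̄ = 17.75 − 0.506000·33.25 = 0.925502

0.93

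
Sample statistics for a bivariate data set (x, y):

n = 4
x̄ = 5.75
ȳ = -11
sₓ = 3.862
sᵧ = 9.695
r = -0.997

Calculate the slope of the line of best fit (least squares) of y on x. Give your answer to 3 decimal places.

-2.503

b = r · sᵧ/sₓ = -0.997 · 9.695/3.862 = -2.502826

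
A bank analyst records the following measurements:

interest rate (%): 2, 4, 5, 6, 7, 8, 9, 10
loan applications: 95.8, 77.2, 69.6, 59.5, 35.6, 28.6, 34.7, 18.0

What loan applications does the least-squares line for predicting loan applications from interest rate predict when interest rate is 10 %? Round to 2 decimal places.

n = 8, Σx = 51, Σy = 419, Σxy = 2175.7, Σx² = 375
Sxx = Σx² − (Σx)²/n = 375 − 325.125 = 49.875
Sxy = Σxy − (Σx)(Σy)/n = 2175.7 − 2671.125 = -495.425
b = Sxy/Sxx = -495.425/49.875 = -9.933333
a = ȳ − b·x̄ = 52.375 − (-9.933333)·6.375 = 115.7
ŷ(10) = a + b·10 = 115.7 + (-9.933333)·10 = 16.366667

16.37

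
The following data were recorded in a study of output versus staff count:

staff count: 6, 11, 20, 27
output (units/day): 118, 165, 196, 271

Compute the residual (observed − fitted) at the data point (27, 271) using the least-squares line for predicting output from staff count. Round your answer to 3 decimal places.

n = 4, Σx = 64, Σy = 750, Σxy = 13760, Σx² = 1286
Sxx = Σx² − (Σx)²/n = 1286 − 1024 = 262
Sxy = Σxy − (Σx)(Σy)/n = 13760 − 12000 = 1760
b = Sxy/Sxx = 1760/262 = 6.717557
a = ȳ − b·x̄ = 187.5 − 6.717557·16 = 80.019084
ŷ(27) = 80.019084 + 6.717557·27 = 261.393130
residual = y − ŷ = 271 − 261.393130 = 9.606870

9.607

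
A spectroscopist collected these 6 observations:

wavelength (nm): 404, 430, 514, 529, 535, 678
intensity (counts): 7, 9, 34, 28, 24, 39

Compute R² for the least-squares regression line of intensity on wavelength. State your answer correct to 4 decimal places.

n = 6, Σx = 3090, Σy = 141, Σxy = 78268, Σx² = 1638062, Σy² = 4167
Sxx = Σx² − (Σx)²/n = 1638062 − 1591350 = 46712
Sxy = Σxy − (Σx)(Σy)/n = 78268 − 72615 = 5653
Syy = Σy² − (Σy)²/n = 4167 − 3313.5 = 853.5
R² = Sxy²/(Sxx·Syy) = (5653)²/(46712·853.5) = 0.801541

0.8015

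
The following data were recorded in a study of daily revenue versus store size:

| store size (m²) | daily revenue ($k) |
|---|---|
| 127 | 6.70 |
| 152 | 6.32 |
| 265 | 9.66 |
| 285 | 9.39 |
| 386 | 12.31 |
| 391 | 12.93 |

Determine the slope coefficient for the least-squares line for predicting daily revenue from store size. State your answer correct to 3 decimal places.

0.024

n = 6, Σx = 1606, Σy = 57.31, Σxy = 16854.88, Σx² = 492560
Sxx = Σx² − (Σx)²/n = 492560 − 429872.666667 = 62687.333333
Sxy = Σxy − (Σx)(Σy)/n = 16854.88 − 15339.976667 = 1514.903333
b = Sxy/Sxx = 1514.903333/62687.333333 = 0.024166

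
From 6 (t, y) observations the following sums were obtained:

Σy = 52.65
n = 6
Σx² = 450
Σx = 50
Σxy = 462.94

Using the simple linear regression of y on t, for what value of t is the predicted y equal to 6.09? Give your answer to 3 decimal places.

Sxx = Σx² − (Σx)²/n = 450 − 416.666667 = 33.333333
Sxy = Σxy − (Σx)(Σy)/n = 462.94 − 438.75 = 24.19
b = Sxy/Sxx = 24.19/33.333333 = 0.7257
a = ȳ − b·x̄ = 8.775 − 0.7257·8.333333 = 2.7275
Set a + b·x = 6.09: x = (6.09 − 2.7275) / 0.7257 = 4.633457

4.633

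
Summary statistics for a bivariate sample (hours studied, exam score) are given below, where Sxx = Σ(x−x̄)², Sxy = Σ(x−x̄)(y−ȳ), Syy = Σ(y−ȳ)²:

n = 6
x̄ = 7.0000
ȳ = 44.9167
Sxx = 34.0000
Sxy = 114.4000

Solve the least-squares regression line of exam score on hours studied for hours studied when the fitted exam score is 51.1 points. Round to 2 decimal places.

8.84

b = Sxy/Sxx = 114.4/34 = 3.364706
a = ȳ − b·x̄ = 44.9167 − 3.364706·7 = 21.363759
Set a + b·x = 51.1: x = (51.1 − 21.363759) / 3.364706 = 8.837694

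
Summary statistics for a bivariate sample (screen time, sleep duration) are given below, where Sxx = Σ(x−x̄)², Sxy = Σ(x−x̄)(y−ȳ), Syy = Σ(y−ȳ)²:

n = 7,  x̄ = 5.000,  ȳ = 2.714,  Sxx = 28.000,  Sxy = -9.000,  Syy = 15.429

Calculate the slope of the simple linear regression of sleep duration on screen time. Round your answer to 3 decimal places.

b = Sxy/Sxx = -9/28 = -0.321429

-0.321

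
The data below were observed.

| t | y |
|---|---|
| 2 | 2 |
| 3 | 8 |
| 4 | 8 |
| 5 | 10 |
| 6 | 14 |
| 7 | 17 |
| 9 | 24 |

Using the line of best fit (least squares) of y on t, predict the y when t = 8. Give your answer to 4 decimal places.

n = 7, Σx = 36, Σy = 83, Σxy = 529, Σx² = 220
Sxx = Σx² − (Σx)²/n = 220 − 185.142857 = 34.857143
Sxy = Σxy − (Σx)(Σy)/n = 529 − 426.857143 = 102.142857
b = Sxy/Sxx = 102.142857/34.857143 = 2.930328
a = ȳ − b·x̄ = 11.857143 − 2.930328·5.142857 = -3.213115
ŷ(8) = a + b·8 = -3.213115 + 2.930328·8 = 20.229508

20.2295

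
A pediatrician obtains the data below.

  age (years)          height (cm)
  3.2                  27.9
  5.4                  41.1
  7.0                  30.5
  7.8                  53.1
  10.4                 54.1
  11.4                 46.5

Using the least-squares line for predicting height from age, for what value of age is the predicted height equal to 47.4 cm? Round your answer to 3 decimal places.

9.495

n = 6, Σx = 45.2, Σy = 253.2, Σxy = 2031.64, Σx² = 387.36
Sxx = Σx² − (Σx)²/n = 387.36 − 340.506667 = 46.853333
Sxy = Σxy − (Σx)(Σy)/n = 2031.64 − 1907.44 = 124.2
b = Sxy/Sxx = 124.2/46.853333 = 2.650825
a = ȳ − b·x̄ = 42.2 − 2.650825·7.533333 = 22.230450
Set a + b·x = 47.4: x = (47.4 − 22.230450) / 2.650825 = 9.494987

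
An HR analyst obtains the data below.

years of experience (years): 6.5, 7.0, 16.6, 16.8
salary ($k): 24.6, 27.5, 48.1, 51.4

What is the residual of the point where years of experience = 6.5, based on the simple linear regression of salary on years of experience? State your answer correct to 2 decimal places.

n = 4, Σx = 46.9, Σy = 151.6, Σxy = 2014.38, Σx² = 649.05
Sxx = Σx² − (Σx)²/n = 649.05 − 549.9025 = 99.1475
Sxy = Σxy − (Σx)(Σy)/n = 2014.38 − 1777.51 = 236.87
b = Sxy/Sxx = 236.87/99.1475 = 2.389067
a = ȳ − b·x̄ = 37.9 − 2.389067·11.725 = 9.888192
ŷ(6.5) = 9.888192 + 2.389067·6.5 = 25.417126
residual = y − ŷ = 24.6 − 25.417126 = -0.817126

-0.82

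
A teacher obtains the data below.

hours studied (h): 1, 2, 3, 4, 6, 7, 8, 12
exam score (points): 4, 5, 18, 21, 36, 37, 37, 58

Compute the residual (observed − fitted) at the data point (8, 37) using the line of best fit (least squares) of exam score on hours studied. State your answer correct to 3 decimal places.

n = 8, Σx = 43, Σy = 216, Σxy = 1619, Σx² = 323
Sxx = Σx² − (Σx)²/n = 323 − 231.125 = 91.875
Sxy = Σxy − (Σx)(Σy)/n = 1619 − 1161 = 458
b = Sxy/Sxx = 458/91.875 = 4.985034
a = ȳ − b·x̄ = 27 − 4.985034·5.375 = 0.205442
ŷ(8) = 0.205442 + 4.985034·8 = 40.085714
residual = y − ŷ = 37 − 40.085714 = -3.085714

-3.086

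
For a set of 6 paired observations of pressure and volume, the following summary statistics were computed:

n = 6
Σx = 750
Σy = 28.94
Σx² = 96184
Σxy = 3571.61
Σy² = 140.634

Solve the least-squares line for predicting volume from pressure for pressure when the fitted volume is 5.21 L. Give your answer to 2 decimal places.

Sxx = Σx² − (Σx)²/n = 96184 − 93750 = 2434
Sxy = Σxy − (Σx)(Σy)/n = 3571.61 − 3617.5 = -45.89
b = Sxy/Sxx = -45.89/2434 = -0.018854
a = ȳ − b·x̄ = 4.823333 − (-0.018854)·125 = 7.180051
Set a + b·x = 5.21: x = (5.21 − 7.180051) / (-0.018854) = 104.491247

104.49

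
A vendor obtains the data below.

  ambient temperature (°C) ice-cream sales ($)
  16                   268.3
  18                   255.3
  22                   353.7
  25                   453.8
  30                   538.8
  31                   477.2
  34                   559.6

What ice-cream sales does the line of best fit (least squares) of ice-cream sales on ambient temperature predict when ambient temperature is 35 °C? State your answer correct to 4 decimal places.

n = 7, Σx = 176, Σy = 2906.7, Σxy = 77998.2, Σx² = 4706
Sxx = Σx² − (Σx)²/n = 4706 − 4425.142857 = 280.857143
Sxy = Σxy − (Σx)(Σy)/n = 77998.2 − 73082.742857 = 4915.457143
b = Sxy/Sxx = 4915.457143/280.857143 = 17.501628
a = ȳ − b·x̄ = 415.242857 − 17.501628·25.142857 = -24.798067
ŷ(35) = a + b·35 = -24.798067 + 17.501628·35 = 587.758901

587.7589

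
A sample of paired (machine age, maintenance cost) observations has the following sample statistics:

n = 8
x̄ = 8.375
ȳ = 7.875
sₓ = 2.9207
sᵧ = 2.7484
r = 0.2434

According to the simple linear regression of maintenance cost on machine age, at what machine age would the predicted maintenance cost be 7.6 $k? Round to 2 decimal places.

b = r · sᵧ/sₓ = 0.2434 · 2.7484/2.9207 = 0.229041
a = ȳ − b·x̄ = 7.875 − 0.229041·8.375 = 5.956780
Set a + b·x = 7.6: x = (7.6 − 5.956780) / 0.229041 = 7.174343

7.17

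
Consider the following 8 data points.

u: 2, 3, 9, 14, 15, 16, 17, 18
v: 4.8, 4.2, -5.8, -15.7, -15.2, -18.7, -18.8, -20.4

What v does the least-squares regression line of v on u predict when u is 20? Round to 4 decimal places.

-24.2188

n = 8, Σx = 94, Σy = -85.6, Σxy = -1463.8, Σx² = 1384
Sxx = Σx² − (Σx)²/n = 1384 − 1104.5 = 279.5
Sxy = Σxy − (Σx)(Σy)/n = -1463.8 − (-1005.8) = -458
b = Sxy/Sxx = -458/279.5 = -1.638640
a = ȳ − b·x̄ = -10.7 − (-1.638640)·11.75 = 8.554025
ŷ(20) = a + b·20 = 8.554025 + (-1.638640)·20 = -24.218784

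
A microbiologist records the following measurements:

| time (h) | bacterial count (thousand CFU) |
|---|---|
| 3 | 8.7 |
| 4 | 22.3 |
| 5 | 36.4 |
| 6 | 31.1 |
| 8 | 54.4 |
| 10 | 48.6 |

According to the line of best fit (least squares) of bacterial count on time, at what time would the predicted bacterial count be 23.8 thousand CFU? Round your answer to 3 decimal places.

n = 6, Σx = 36, Σy = 201.5, Σxy = 1405.1, Σx² = 250
Sxx = Σx² − (Σx)²/n = 250 − 216 = 34
Sxy = Σxy − (Σx)(Σy)/n = 1405.1 − 1209 = 196.1
b = Sxy/Sxx = 196.1/34 = 5.767647
a = ȳ − b·x̄ = 33.583333 − 5.767647·6 = -1.022549
Set a + b·x = 23.8: x = (23.8 − (-1.022549)) / 5.767647 = 4.303757

4.304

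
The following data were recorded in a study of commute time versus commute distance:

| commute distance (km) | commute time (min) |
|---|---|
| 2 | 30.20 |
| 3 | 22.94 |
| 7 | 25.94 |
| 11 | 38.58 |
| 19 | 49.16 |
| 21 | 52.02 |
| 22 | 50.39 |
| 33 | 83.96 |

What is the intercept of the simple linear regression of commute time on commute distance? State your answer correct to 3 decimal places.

n = 8, Σx = 118, Σy = 353.19, Σxy = 6640.9, Σx² = 2558
Sxx = Σx² − (Σx)²/n = 2558 − 1740.5 = 817.5
Sxy = Σxy − (Σx)(Σy)/n = 6640.9 − 5209.5525 = 1431.3475
b = Sxy/Sxx = 1431.3475/817.5 = 1.750884
a = ȳ − b·x̄ = 44.14875 − 1.750884·14.75 = 18.323214

18.323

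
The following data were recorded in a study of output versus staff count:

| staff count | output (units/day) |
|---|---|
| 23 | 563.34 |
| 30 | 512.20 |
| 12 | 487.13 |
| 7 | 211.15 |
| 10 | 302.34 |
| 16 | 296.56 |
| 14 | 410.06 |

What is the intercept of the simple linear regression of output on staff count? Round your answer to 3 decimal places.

203.565

n = 7, Σx = 112, Σy = 2782.78, Σxy = 49155.63, Σx² = 2174
Sxx = Σx² − (Σx)²/n = 2174 − 1792 = 382
Sxy = Σxy − (Σx)(Σy)/n = 49155.63 − 44524.48 = 4631.15
b = Sxy/Sxx = 4631.15/382 = 12.123429
a = ȳ − b·x̄ = 397.54 − 12.123429·16 = 203.565131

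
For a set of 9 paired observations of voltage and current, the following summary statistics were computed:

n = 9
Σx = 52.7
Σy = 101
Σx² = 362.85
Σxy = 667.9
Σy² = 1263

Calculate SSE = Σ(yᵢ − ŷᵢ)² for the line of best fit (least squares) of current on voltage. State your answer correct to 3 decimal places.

21.736

Sxx = Σx² − (Σx)²/n = 362.85 − 308.587778 = 54.262222
Sxy = Σxy − (Σx)(Σy)/n = 667.9 − 591.411111 = 76.488889
Syy = Σy² − (Σy)²/n = 1263 − 1133.444444 = 129.555556
b = Sxy/Sxx = 76.488889/54.262222 = 1.409616
SSE = Syy − b·Sxy = 129.555556 − 1.409616·76.488889 = 21.735605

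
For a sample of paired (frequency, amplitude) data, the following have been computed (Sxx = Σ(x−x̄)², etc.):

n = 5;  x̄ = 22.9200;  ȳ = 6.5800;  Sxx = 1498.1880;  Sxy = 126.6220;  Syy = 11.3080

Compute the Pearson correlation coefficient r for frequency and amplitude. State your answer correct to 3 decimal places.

0.973

r = Sxy/√(Sxx·Syy) = 126.622/√(16941.509904) = 126.622/130.159556 = 0.972821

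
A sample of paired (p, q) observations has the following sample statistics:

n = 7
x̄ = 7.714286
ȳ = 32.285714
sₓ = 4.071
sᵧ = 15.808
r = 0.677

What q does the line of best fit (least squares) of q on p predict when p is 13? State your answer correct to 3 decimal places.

46.181

b = r · sᵧ/sₓ = 0.677 · 15.808/4.071 = 2.628842
a = ȳ − b·x̄ = 32.285714 − 2.628842·7.714286 = 12.006075
ŷ(13) = a + b·13 = 12.006075 + 2.628842·13 = 46.181021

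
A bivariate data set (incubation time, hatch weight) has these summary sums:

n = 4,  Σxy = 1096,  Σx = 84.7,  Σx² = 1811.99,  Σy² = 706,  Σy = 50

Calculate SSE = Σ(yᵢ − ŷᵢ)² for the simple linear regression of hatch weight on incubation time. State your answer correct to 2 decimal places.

Sxx = Σx² − (Σx)²/n = 1811.99 − 1793.5225 = 18.4675
Sxy = Σxy − (Σx)(Σy)/n = 1096 − 1058.75 = 37.25
Syy = Σy² − (Σy)²/n = 706 − 625 = 81
b = Sxy/Sxx = 37.25/18.4675 = 2.017057
SSE = Syy − b·Sxy = 81 − 2.017057·37.25 = 5.864627

5.86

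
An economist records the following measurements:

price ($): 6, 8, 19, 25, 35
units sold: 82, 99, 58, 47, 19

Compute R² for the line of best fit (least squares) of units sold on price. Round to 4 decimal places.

0.9348

n = 5, Σx = 93, Σy = 305, Σxy = 4226, Σx² = 2311, Σy² = 22459
Sxx = Σx² − (Σx)²/n = 2311 − 1729.8 = 581.2
Sxy = Σxy − (Σx)(Σy)/n = 4226 − 5673 = -1447
Syy = Σy² − (Σy)²/n = 22459 − 18605 = 3854
R² = Sxy²/(Sxx·Syy) = (-1447)²/(581.2·3854) = 0.934759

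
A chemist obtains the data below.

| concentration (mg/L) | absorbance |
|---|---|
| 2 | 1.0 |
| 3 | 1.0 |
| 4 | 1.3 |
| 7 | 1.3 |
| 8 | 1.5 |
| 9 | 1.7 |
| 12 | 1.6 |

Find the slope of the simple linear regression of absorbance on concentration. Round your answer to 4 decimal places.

0.0691

n = 7, Σx = 45, Σy = 9.4, Σxy = 65.8, Σx² = 367
Sxx = Σx² − (Σx)²/n = 367 − 289.285714 = 77.714286
Sxy = Σxy − (Σx)(Σy)/n = 65.8 − 60.428571 = 5.371429
b = Sxy/Sxx = 5.371429/77.714286 = 0.069118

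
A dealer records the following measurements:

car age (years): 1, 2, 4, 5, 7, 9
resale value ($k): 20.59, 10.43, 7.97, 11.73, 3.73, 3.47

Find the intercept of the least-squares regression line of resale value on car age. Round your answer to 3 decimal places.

17.989

n = 6, Σx = 28, Σy = 57.92, Σxy = 189.32, Σx² = 176
Sxx = Σx² − (Σx)²/n = 176 − 130.666667 = 45.333333
Sxy = Σxy − (Σx)(Σy)/n = 189.32 − 270.293333 = -80.973333
b = Sxy/Sxx = -80.973333/45.333333 = -1.786176
a = ȳ − b·x̄ = 9.653333 − (-1.786176)·4.666667 = 17.988824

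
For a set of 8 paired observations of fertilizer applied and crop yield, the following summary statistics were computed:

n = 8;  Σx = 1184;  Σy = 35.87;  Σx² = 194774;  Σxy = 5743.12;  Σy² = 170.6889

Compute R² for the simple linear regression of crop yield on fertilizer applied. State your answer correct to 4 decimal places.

0.9795

Sxx = Σx² − (Σx)²/n = 194774 − 175232 = 19542
Sxy = Σxy − (Σx)(Σy)/n = 5743.12 − 5308.76 = 434.36
Syy = Σy² − (Σy)²/n = 170.6889 − 160.832112 = 9.856787
R² = Sxy²/(Sxx·Syy) = (434.36)²/(19542·9.856787) = 0.979479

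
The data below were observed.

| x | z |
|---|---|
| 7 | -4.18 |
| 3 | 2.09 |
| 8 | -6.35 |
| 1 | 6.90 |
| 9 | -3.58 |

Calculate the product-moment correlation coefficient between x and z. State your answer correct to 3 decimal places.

n = 5, Σx = 28, Σy = -5.12, Σxy = -99.11, Σx² = 204, Σy² = 122.5894
Sxx = Σx² − (Σx)²/n = 204 − 156.8 = 47.2
Sxy = Σxy − (Σx)(Σy)/n = -99.11 − (-28.672) = -70.438
Syy = Σy² − (Σy)²/n = 122.5894 − 5.24288 = 117.34652
r = Sxy/√(Sxx·Syy) = -70.438/√(5538.755744) = -70.438/74.422817 = -0.946457

-0.946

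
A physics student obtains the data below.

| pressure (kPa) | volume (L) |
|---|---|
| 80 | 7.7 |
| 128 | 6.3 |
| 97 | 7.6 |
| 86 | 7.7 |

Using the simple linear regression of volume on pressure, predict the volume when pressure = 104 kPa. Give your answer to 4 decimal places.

7.1320

n = 4, Σx = 391, Σy = 29.3, Σxy = 2821.8, Σx² = 39589
Sxx = Σx² − (Σx)²/n = 39589 − 38220.25 = 1368.75
Sxy = Σxy − (Σx)(Σy)/n = 2821.8 − 2864.075 = -42.275
b = Sxy/Sxx = -42.275/1368.75 = -0.030886
a = ȳ − b·x̄ = 7.325 − (-0.030886)·97.75 = 10.344091
ŷ(104) = a + b·104 = 10.344091 + (-0.030886)·104 = 7.131963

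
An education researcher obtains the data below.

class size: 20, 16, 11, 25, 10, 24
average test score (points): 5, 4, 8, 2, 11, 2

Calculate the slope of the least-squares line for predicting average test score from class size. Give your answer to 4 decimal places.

-0.5130

n = 6, Σx = 106, Σy = 32, Σxy = 460, Σx² = 2078
Sxx = Σx² − (Σx)²/n = 2078 − 1872.666667 = 205.333333
Sxy = Σxy − (Σx)(Σy)/n = 460 − 565.333333 = -105.333333
b = Sxy/Sxx = -105.333333/205.333333 = -0.512987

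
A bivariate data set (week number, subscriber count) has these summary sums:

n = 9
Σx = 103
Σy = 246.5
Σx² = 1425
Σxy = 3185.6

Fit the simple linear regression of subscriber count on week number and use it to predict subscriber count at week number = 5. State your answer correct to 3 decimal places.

Sxx = Σx² − (Σx)²/n = 1425 − 1178.777778 = 246.222222
Sxy = Σxy − (Σx)(Σy)/n = 3185.6 − 2821.055556 = 364.544444
b = Sxy/Sxx = 364.544444/246.222222 = 1.480551
a = ȳ − b·x̄ = 27.388889 − 1.480551·11.444444 = 10.444810
ŷ(5) = a + b·5 = 10.444810 + 1.480551·5 = 17.847563

17.848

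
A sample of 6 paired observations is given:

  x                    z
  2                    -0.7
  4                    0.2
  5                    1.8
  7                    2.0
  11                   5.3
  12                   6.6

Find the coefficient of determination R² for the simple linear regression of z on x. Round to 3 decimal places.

n = 6, Σx = 41, Σy = 15.2, Σxy = 159.9, Σx² = 359, Σy² = 79.42
Sxx = Σx² − (Σx)²/n = 359 − 280.166667 = 78.833333
Sxy = Σxy − (Σx)(Σy)/n = 159.9 − 103.866667 = 56.033333
Syy = Σy² − (Σy)²/n = 79.42 − 38.506667 = 40.913333
R² = Sxy²/(Sxx·Syy) = (56.033333)²/(78.833333·40.913333) = 0.973460

0.973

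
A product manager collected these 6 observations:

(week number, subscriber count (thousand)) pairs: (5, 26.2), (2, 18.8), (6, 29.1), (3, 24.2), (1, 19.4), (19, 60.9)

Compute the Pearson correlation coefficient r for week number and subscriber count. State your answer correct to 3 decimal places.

0.996

n = 6, Σx = 36, Σy = 178.6, Σxy = 1592.3, Σx² = 436, Σy² = 6557.5
Sxx = Σx² − (Σx)²/n = 436 − 216 = 220
Sxy = Σxy − (Σx)(Σy)/n = 1592.3 − 1071.6 = 520.7
Syy = Σy² − (Σy)²/n = 6557.5 − 5316.326667 = 1241.173333
r = Sxy/√(Sxx·Syy) = 520.7/√(273058.133333) = 520.7/522.549647 = 0.996460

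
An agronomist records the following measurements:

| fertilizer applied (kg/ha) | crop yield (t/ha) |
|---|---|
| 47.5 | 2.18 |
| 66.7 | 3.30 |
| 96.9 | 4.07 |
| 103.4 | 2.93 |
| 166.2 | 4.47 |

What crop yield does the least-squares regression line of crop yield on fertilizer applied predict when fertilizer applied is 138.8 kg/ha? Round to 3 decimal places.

4.089

n = 5, Σx = 480.7, Σy = 16.95, Σxy = 1763.919, Σx² = 54408.75
Sxx = Σx² − (Σx)²/n = 54408.75 − 46214.498 = 8194.252
Sxy = Σxy − (Σx)(Σy)/n = 1763.919 − 1629.573 = 134.346
b = Sxy/Sxx = 134.346/8194.252 = 0.016395
a = ȳ − b·x̄ = 3.39 − 0.016395·96.14 = 1.813770
ŷ(138.8) = a + b·138.8 = 1.813770 + 0.016395·138.8 = 4.089417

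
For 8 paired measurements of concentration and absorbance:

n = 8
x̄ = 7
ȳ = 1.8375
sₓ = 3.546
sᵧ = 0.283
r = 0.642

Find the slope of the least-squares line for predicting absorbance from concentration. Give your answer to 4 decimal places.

b = r · sᵧ/sₓ = 0.642 · 0.283/3.546 = 0.051237

0.0512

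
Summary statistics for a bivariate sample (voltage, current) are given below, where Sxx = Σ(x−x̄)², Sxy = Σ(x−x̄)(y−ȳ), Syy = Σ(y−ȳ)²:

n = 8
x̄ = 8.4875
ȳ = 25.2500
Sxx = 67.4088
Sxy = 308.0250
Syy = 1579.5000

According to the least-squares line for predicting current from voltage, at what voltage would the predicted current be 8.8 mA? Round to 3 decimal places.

b = Sxy/Sxx = 308.025/67.4088 = 4.569507
a = ȳ − b·x̄ = 25.25 − 4.569507·8.4875 = -13.533693
Set a + b·x = 8.8: x = (8.8 − (-13.533693)) / 4.569507 = 4.887549

4.888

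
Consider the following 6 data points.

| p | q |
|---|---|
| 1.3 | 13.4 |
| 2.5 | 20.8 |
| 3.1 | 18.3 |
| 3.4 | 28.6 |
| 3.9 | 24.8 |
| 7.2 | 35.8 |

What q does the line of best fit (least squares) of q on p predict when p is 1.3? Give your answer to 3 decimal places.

n = 6, Σx = 21.4, Σy = 141.7, Σxy = 577.87, Σx² = 96.16
Sxx = Σx² − (Σx)²/n = 96.16 − 76.326667 = 19.833333
Sxy = Σxy − (Σx)(Σy)/n = 577.87 − 505.396667 = 72.473333
b = Sxy/Sxx = 72.473333/19.833333 = 3.654118
a = ȳ − b·x̄ = 23.616667 − 3.654118·3.566667 = 10.583647
ŷ(1.3) = a + b·1.3 = 10.583647 + 3.654118·1.3 = 15.334

15.334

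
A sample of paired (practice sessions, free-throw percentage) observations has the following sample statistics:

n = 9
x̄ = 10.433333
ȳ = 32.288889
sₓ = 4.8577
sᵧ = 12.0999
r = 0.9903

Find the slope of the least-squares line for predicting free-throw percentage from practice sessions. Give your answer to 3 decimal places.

2.467

b = r · sᵧ/sₓ = 0.9903 · 12.0999/4.8577 = 2.466709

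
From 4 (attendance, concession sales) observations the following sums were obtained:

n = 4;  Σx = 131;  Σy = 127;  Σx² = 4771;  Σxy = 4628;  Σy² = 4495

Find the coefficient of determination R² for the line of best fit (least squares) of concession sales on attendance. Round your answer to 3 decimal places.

0.988

Sxx = Σx² − (Σx)²/n = 4771 − 4290.25 = 480.75
Sxy = Σxy − (Σx)(Σy)/n = 4628 − 4159.25 = 468.75
Syy = Σy² − (Σy)²/n = 4495 − 4032.25 = 462.75
R² = Sxy²/(Sxx·Syy) = (468.75)²/(480.75·462.75) = 0.987681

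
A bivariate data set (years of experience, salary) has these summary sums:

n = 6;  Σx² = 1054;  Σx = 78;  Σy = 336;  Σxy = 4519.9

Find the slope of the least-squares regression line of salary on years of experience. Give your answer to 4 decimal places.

3.7975

Sxx = Σx² − (Σx)²/n = 1054 − 1014 = 40
Sxy = Σxy − (Σx)(Σy)/n = 4519.9 − 4368 = 151.9
b = Sxy/Sxx = 151.9/40 = 3.7975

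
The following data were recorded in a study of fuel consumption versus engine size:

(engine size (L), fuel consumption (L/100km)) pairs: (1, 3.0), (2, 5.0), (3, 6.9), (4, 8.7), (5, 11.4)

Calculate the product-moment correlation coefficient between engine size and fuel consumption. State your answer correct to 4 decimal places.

n = 5, Σx = 15, Σy = 35, Σxy = 125.5, Σx² = 55, Σy² = 287.26
Sxx = Σx² − (Σx)²/n = 55 − 45 = 10
Sxy = Σxy − (Σx)(Σy)/n = 125.5 − 105 = 20.5
Syy = Σy² − (Σy)²/n = 287.26 − 245 = 42.26
r = Sxy/√(Sxx·Syy) = 20.5/√(422.6) = 20.5/20.557237 = 0.997216

0.9972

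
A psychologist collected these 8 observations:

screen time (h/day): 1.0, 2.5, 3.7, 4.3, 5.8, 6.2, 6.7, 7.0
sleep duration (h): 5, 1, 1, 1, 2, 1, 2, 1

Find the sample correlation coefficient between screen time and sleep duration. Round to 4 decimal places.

-0.5449

n = 8, Σx = 37.2, Σy = 14, Σxy = 53.7, Σx² = 205.4, Σy² = 38
Sxx = Σx² − (Σx)²/n = 205.4 − 172.98 = 32.42
Sxy = Σxy − (Σx)(Σy)/n = 53.7 − 65.1 = -11.4
Syy = Σy² − (Σy)²/n = 38 − 24.5 = 13.5
r = Sxy/√(Sxx·Syy) = -11.4/√(437.67) = -11.4/20.920564 = -0.544918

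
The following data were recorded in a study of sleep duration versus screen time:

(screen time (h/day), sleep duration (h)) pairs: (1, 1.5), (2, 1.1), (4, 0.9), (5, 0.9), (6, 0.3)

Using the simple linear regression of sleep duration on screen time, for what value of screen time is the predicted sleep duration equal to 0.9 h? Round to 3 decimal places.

3.807

n = 5, Σx = 18, Σy = 4.7, Σxy = 13.6, Σx² = 82
Sxx = Σx² − (Σx)²/n = 82 − 64.8 = 17.2
Sxy = Σxy − (Σx)(Σy)/n = 13.6 − 16.92 = -3.32
b = Sxy/Sxx = -3.32/17.2 = -0.193023
a = ȳ − b·x̄ = 0.94 − (-0.193023)·3.6 = 1.634884
Set a + b·x = 0.9: x = (0.9 − 1.634884) / (-0.193023) = 3.807229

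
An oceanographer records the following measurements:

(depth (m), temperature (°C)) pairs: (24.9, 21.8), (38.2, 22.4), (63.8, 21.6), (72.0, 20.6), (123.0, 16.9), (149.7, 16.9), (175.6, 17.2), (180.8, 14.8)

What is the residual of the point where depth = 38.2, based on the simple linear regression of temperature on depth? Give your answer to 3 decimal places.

n = 8, Σx = 828, Σy = 152.2, Σxy = 14564.57, Σx² = 112396.78
Sxx = Σx² − (Σx)²/n = 112396.78 − 85698 = 26698.78
Sxy = Σxy − (Σx)(Σy)/n = 14564.57 − 15752.7 = -1188.13
b = Sxy/Sxx = -1188.13/26698.78 = -0.044501
a = ȳ − b·x̄ = 19.025 − (-0.044501)·103.5 = 23.630883
ŷ(38.2) = 23.630883 + (-0.044501)·38.2 = 21.930934
residual = y − ŷ = 22.4 − 21.930934 = 0.469066

0.469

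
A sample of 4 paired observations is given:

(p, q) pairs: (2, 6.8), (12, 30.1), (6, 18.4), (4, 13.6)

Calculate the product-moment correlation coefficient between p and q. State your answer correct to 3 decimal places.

0.992

n = 4, Σx = 24, Σy = 68.9, Σxy = 539.6, Σx² = 200, Σy² = 1475.77
Sxx = Σx² − (Σx)²/n = 200 − 144 = 56
Sxy = Σxy − (Σx)(Σy)/n = 539.6 − 413.4 = 126.2
Syy = Σy² − (Σy)²/n = 1475.77 − 1186.8025 = 288.9675
r = Sxy/√(Sxx·Syy) = 126.2/√(16182.18) = 126.2/127.209198 = 0.992067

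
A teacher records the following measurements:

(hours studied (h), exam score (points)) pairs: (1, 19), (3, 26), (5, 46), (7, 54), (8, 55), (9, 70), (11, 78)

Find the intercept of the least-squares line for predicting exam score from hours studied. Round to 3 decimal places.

11.572

n = 7, Σx = 44, Σy = 348, Σxy = 2633, Σx² = 350
Sxx = Σx² − (Σx)²/n = 350 − 276.571429 = 73.428571
Sxy = Σxy − (Σx)(Σy)/n = 2633 − 2187.428571 = 445.571429
b = Sxy/Sxx = 445.571429/73.428571 = 6.068093
a = ȳ − b·x̄ = 49.714286 − 6.068093·6.285714 = 11.571984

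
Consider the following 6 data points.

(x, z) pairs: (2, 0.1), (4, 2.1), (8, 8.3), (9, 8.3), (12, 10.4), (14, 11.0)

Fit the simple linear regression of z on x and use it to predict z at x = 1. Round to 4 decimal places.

-0.1499

n = 6, Σx = 49, Σy = 40.2, Σxy = 428.5, Σx² = 505
Sxx = Σx² − (Σx)²/n = 505 − 400.166667 = 104.833333
Sxy = Σxy − (Σx)(Σy)/n = 428.5 − 328.3 = 100.2
b = Sxy/Sxx = 100.2/104.833333 = 0.955803
a = ȳ − b·x̄ = 6.7 − 0.955803·8.166667 = -1.105723
ŷ(1) = a + b·1 = -1.105723 + 0.955803·1 = -0.149921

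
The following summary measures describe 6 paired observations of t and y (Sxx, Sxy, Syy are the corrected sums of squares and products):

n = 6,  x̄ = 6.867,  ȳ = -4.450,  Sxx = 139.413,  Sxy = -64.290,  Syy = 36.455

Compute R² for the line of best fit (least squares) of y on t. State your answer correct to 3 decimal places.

0.813

R² = Sxy²/(Sxx·Syy) = (-64.29)²/(139.413·36.455) = 0.813255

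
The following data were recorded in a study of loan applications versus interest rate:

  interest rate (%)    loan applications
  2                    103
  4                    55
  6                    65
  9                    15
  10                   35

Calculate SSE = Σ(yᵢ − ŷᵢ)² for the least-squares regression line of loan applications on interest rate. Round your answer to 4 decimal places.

n = 5, Σx = 31, Σy = 273, Σxy = 1301, Σx² = 237, Σy² = 19309
Sxx = Σx² − (Σx)²/n = 237 − 192.2 = 44.8
Sxy = Σxy − (Σx)(Σy)/n = 1301 − 1692.6 = -391.6
Syy = Σy² − (Σy)²/n = 19309 − 14905.8 = 4403.2
b = Sxy/Sxx = -391.6/44.8 = -8.741071
SSE = Syy − b·Sxy = 4403.2 − (-8.741071)·(-391.6) = 980.196429

980.1964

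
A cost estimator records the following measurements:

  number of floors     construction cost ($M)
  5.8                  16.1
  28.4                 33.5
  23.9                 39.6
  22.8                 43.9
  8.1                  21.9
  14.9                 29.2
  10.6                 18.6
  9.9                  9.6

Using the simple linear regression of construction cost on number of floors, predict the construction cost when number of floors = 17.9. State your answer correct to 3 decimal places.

29.371

n = 8, Σx = 124.4, Σy = 212.4, Σxy = 3896.81, Σx² = 2429.24
Sxx = Σx² − (Σx)²/n = 2429.24 − 1934.42 = 494.82
Sxy = Σxy − (Σx)(Σy)/n = 3896.81 − 3302.82 = 593.99
b = Sxy/Sxx = 593.99/494.82 = 1.200416
a = ȳ − b·x̄ = 26.55 − 1.200416·15.55 = 7.883526
ŷ(17.9) = a + b·17.9 = 7.883526 + 1.200416·17.9 = 29.370978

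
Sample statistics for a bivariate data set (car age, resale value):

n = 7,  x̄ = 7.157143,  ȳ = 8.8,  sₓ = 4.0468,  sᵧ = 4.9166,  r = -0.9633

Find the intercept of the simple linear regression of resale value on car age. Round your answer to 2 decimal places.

b = r · sᵧ/sₓ = -0.9633 · 4.9166/4.0468 = -1.170347
a = ȳ − b·x̄ = 8.8 − (-1.170347)·7.157143 = 17.176342

17.18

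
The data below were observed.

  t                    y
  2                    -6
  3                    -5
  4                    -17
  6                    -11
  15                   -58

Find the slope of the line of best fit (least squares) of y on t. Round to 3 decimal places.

-4.082

n = 5, Σx = 30, Σy = -97, Σxy = -1031, Σx² = 290
Sxx = Σx² − (Σx)²/n = 290 − 180 = 110
Sxy = Σxy − (Σx)(Σy)/n = -1031 − (-582) = -449
b = Sxy/Sxx = -449/110 = -4.081818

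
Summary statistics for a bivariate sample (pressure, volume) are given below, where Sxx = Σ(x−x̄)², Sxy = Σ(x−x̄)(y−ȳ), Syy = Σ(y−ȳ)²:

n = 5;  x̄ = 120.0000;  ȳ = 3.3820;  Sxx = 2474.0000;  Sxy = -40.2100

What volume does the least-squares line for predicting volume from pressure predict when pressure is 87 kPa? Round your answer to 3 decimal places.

b = Sxy/Sxx = -40.21/2474 = -0.016253
a = ȳ − b·x̄ = 3.382 − (-0.016253)·120 = 5.332364
ŷ(87) = a + b·87 = 5.332364 + (-0.016253)·87 = 3.918350

3.918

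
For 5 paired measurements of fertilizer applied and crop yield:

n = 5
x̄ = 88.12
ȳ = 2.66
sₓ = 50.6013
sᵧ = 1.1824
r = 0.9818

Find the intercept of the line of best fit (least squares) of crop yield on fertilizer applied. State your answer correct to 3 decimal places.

b = r · sᵧ/sₓ = 0.9818 · 1.1824/50.6013 = 0.022942
a = ȳ − b·x̄ = 2.66 − 0.022942·88.12 = 0.638377

0.638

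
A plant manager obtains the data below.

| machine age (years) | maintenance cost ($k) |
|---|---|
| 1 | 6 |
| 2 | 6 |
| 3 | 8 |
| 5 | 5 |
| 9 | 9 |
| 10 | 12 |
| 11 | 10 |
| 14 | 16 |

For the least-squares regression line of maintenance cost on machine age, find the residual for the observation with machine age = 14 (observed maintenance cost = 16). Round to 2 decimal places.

n = 8, Σx = 55, Σy = 72, Σxy = 602, Σx² = 537
Sxx = Σx² − (Σx)²/n = 537 − 378.125 = 158.875
Sxy = Σxy − (Σx)(Σy)/n = 602 − 495 = 107
b = Sxy/Sxx = 107/158.875 = 0.673485
a = ȳ − b·x̄ = 9 − 0.673485·6.875 = 4.369788
ŷ(14) = 4.369788 + 0.673485·14 = 13.798584
residual = y − ŷ = 16 − 13.798584 = 2.201416

2.20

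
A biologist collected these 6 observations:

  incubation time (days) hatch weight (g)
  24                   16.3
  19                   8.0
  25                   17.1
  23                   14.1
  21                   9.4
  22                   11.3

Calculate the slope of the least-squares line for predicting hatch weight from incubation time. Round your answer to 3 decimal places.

1.680

n = 6, Σx = 134, Σy = 76.2, Σxy = 1741, Σx² = 3016
Sxx = Σx² − (Σx)²/n = 3016 − 2992.666667 = 23.333333
Sxy = Σxy − (Σx)(Σy)/n = 1741 − 1701.8 = 39.2
b = Sxy/Sxx = 39.2/23.333333 = 1.68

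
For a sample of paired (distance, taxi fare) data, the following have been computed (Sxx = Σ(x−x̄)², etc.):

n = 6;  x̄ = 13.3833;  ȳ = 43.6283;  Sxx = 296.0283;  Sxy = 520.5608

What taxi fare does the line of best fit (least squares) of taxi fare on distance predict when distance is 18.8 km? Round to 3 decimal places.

b = Sxy/Sxx = 520.5608/296.0283 = 1.758483
a = ȳ − b·x̄ = 43.6283 − 1.758483·13.3833 = 20.093991
ŷ(18.8) = a + b·18.8 = 20.093991 + 1.758483·18.8 = 53.153476

53.153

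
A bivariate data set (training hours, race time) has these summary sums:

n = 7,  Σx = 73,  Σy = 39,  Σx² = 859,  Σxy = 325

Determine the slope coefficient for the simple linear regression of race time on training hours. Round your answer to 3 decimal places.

-0.836

Sxx = Σx² − (Σx)²/n = 859 − 761.285714 = 97.714286
Sxy = Σxy − (Σx)(Σy)/n = 325 − 406.714286 = -81.714286
b = Sxy/Sxx = -81.714286/97.714286 = -0.836257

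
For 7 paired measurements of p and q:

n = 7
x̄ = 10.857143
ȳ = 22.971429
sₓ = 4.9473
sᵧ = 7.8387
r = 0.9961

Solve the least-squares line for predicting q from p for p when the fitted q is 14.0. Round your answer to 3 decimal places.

b = r · sᵧ/sₓ = 0.9961 · 7.8387/4.9473 = 1.578261
a = ȳ − b·x̄ = 22.971429 − 1.578261·10.857143 = 5.836027
Set a + b·x = 14.0: x = (14.0 − 5.836027) / 1.578261 = 5.172766

5.173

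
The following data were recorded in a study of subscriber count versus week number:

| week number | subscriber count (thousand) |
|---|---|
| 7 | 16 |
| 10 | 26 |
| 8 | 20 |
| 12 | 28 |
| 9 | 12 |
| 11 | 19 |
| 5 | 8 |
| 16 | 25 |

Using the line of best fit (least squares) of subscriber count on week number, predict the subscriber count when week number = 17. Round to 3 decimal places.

n = 8, Σx = 78, Σy = 154, Σxy = 1625, Σx² = 840
Sxx = Σx² − (Σx)²/n = 840 − 760.5 = 79.5
Sxy = Σxy − (Σx)(Σy)/n = 1625 − 1501.5 = 123.5
b = Sxy/Sxx = 123.5/79.5 = 1.553459
a = ȳ − b·x̄ = 19.25 − 1.553459·9.75 = 4.103774
ŷ(17) = a + b·17 = 4.103774 + 1.553459·17 = 30.512579

30.513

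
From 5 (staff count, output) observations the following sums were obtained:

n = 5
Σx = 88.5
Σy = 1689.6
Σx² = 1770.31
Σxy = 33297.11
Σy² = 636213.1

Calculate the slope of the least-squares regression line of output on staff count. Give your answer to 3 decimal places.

16.635

Sxx = Σx² − (Σx)²/n = 1770.31 − 1566.45 = 203.86
Sxy = Σxy − (Σx)(Σy)/n = 33297.11 − 29905.92 = 3391.19
b = Sxy/Sxx = 3391.19/203.86 = 16.634896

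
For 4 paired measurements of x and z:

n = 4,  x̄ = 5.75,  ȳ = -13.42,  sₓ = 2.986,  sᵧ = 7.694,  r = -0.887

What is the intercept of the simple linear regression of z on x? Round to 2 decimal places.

b = r · sᵧ/sₓ = -0.887 · 7.694/2.986 = -2.285525
a = ȳ − b·x̄ = -13.42 − (-2.285525)·5.75 = -0.278231

-0.28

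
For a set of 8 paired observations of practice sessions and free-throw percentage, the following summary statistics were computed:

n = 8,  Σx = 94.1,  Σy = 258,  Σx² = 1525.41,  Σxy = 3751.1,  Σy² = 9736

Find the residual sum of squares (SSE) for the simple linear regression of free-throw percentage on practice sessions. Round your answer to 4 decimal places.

Sxx = Σx² − (Σx)²/n = 1525.41 − 1106.85125 = 418.55875
Sxy = Σxy − (Σx)(Σy)/n = 3751.1 − 3034.725 = 716.375
Syy = Σy² − (Σy)²/n = 9736 − 8320.5 = 1415.5
b = Sxy/Sxx = 716.375/418.55875 = 1.711528
SSE = Syy − b·Sxy = 1415.5 − 1.711528·716.375 = 189.404164

189.4042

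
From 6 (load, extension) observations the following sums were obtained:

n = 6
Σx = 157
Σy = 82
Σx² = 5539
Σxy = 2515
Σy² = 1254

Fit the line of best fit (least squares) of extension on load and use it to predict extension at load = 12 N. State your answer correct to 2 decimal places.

10.01

Sxx = Σx² − (Σx)²/n = 5539 − 4108.166667 = 1430.833333
Sxy = Σxy − (Σx)(Σy)/n = 2515 − 2145.666667 = 369.333333
b = Sxy/Sxx = 369.333333/1430.833333 = 0.258125
a = ȳ − b·x̄ = 13.666667 − 0.258125·26.166667 = 6.912405
ŷ(12) = a + b·12 = 6.912405 + 0.258125·12 = 10.009901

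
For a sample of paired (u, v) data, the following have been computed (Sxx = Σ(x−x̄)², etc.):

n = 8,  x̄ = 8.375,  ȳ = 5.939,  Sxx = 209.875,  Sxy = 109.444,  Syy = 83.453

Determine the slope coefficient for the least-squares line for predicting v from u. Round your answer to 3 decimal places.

b = Sxy/Sxx = 109.444/209.875 = 0.521472

0.521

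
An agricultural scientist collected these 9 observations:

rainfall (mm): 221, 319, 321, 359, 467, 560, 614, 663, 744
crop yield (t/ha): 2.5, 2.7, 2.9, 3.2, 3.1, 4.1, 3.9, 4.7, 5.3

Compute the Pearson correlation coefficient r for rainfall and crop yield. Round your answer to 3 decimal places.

n = 9, Σx = 4268, Σy = 32.4, Σxy = 16691.1, Σx² = 2284314, Σy² = 124
Sxx = Σx² − (Σx)²/n = 2284314 − 2023980.444444 = 260333.555556
Sxy = Σxy − (Σx)(Σy)/n = 16691.1 − 15364.8 = 1326.3
Syy = Σy² − (Σy)²/n = 124 − 116.64 = 7.36
r = Sxy/√(Sxx·Syy) = 1326.3/√(1916054.968889) = 1326.3/1384.216374 = 0.958159

0.958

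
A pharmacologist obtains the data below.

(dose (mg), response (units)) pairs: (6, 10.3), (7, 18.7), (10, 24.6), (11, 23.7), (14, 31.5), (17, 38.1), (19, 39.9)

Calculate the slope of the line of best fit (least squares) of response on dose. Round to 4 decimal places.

2.1153

n = 7, Σx = 84, Σy = 186.8, Σxy = 2546.2, Σx² = 1152
Sxx = Σx² − (Σx)²/n = 1152 − 1008 = 144
Sxy = Σxy − (Σx)(Σy)/n = 2546.2 − 2241.6 = 304.6
b = Sxy/Sxx = 304.6/144 = 2.115278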